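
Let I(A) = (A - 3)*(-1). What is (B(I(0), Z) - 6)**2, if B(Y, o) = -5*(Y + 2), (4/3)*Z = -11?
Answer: 961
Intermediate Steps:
Z = -33/4 (Z = (3/4)*(-11) = -33/4 ≈ -8.2500)
I(A) = 3 - A (I(A) = (-3 + A)*(-1) = 3 - A)
B(Y, o) = -10 - 5*Y (B(Y, o) = -5*(2 + Y) = -10 - 5*Y)
(B(I(0), Z) - 6)**2 = ((-10 - 5*(3 - 1*0)) - 6)**2 = ((-10 - 5*(3 + 0)) - 6)**2 = ((-10 - 5*3) - 6)**2 = ((-10 - 15) - 6)**2 = (-25 - 6)**2 = (-31)**2 = 961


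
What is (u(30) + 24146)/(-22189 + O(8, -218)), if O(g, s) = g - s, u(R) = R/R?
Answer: -8049/7321 ≈ -1.0994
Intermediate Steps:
u(R) = 1
(u(30) + 24146)/(-22189 + O(8, -218)) = (1 + 24146)/(-22189 + (8 - 1*(-218))) = 24147/(-22189 + (8 + 218)) = 24147/(-22189 + 226) = 24147/(-21963) = 24147*(-1/21963) = -8049/7321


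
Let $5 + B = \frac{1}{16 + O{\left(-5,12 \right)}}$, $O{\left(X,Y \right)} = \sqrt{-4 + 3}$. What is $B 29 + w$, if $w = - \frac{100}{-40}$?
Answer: $- \frac{72317}{514} - \frac{29 i}{257} \approx -140.69 - 0.11284 i$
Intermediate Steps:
$O{\left(X,Y \right)} = i$ ($O{\left(X,Y \right)} = \sqrt{-1} = i$)
$B = -5 + \frac{16 - i}{257}$ ($B = -5 + \frac{1}{16 + i} = -5 + \frac{16 - i}{257} \approx -4.9377 - 0.0038911 i$)
$w = \frac{5}{2}$ ($w = \left(-100\right) \left(- \frac{1}{40}\right) = \frac{5}{2} \approx 2.5$)
$B 29 + w = \left(- \frac{1269}{257} - \frac{i}{257}\right) 29 + \frac{5}{2} = \left(- \frac{36801}{257} - \frac{29 i}{257}\right) + \frac{5}{2} = - \frac{72317}{514} - \frac{29 i}{257}$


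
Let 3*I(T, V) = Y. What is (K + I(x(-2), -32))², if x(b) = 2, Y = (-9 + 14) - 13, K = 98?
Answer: 81796/9 ≈ 9088.4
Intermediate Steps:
Y = -8 (Y = 5 - 13 = -8)
I(T, V) = -8/3 (I(T, V) = (⅓)*(-8) = -8/3)
(K + I(x(-2), -32))² = (98 - 8/3)² = (286/3)² = 81796/9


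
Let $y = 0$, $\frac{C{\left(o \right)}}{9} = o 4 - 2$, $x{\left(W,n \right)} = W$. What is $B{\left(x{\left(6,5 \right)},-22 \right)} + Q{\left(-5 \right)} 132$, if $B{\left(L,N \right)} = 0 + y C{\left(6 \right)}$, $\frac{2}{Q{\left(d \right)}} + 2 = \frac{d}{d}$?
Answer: $-264$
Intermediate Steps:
$C{\left(o \right)} = -18 + 36 o$ ($C{\left(o \right)} = 9 \left(o 4 - 2\right) = 9 \left(4 o - 2\right) = 9 \left(-2 + 4 o\right) = -18 + 36 o$)
$Q{\left(d \right)} = -2$ ($Q{\left(d \right)} = \frac{2}{-2 + \frac{d}{d}} = \frac{2}{-2 + 1} = \frac{2}{-1} = 2 \left(-1\right) = -2$)
$B{\left(L,N \right)} = 0$ ($B{\left(L,N \right)} = 0 + 0 \left(-18 + 36 \cdot 6\right) = 0 + 0 \left(-18 + 216\right) = 0 + 0 \cdot 198 = 0 + 0 = 0$)
$B{\left(x{\left(6,5 \right)},-22 \right)} + Q{\left(-5 \right)} 132 = 0 - 264 = -264$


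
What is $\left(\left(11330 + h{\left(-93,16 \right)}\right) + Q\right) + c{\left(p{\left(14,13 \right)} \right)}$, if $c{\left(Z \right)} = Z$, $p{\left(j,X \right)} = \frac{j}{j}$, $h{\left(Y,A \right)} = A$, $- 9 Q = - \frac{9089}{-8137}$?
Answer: $\frac{830965762}{73233} \approx 11347.0$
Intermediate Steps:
$Q = - \frac{9089}{73233}$ ($Q = - \frac{\left(-9089\right) \frac{1}{-8137}}{9} = - \frac{\left(-9089\right) \left(- \frac{1}{8137}\right)}{9} = \left(- \frac{1}{9}\right) \frac{9089}{8137} = - \frac{9089}{73233} \approx -0.12411$)
$p{\left(j,X \right)} = 1$
$\left(\left(11330 + h{\left(-93,16 \right)}\right) + Q\right) + c{\left(p{\left(14,13 \right)} \right)} = \left(\left(11330 + 16\right) - \frac{9089}{73233}\right) + 1 = \left(11346 - \frac{9089}{73233}\right) + 1 = \frac{830892529}{73233} + 1 = \frac{830965762}{73233}$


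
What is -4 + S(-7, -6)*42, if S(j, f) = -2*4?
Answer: -340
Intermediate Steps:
S(j, f) = -8
-4 + S(-7, -6)*42 = -4 - 8*42 = -4 - 336 = -340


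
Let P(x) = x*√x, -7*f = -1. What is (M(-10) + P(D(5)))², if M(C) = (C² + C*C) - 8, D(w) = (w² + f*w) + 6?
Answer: 23585400/343 + 85248*√1554/49 ≈ 1.3734e+5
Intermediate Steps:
f = ⅐ (f = -⅐*(-1) = ⅐ ≈ 0.14286)
D(w) = 6 + w² + w/7 (D(w) = (w² + w/7) + 6 = 6 + w² + w/7)
P(x) = x^(3/2)
M(C) = -8 + 2*C² (M(C) = (C² + C²) - 8 = 2*C² - 8 = -8 + 2*C²)
(M(-10) + P(D(5)))² = ((-8 + 2*(-10)²) + (6 + 5² + (⅐)*5)^(3/2))² = ((-8 + 2*100) + (6 + 25 + 5/7)^(3/2))² = ((-8 + 200) + (222/7)^(3/2))² = (192 + 222*√1554/49)²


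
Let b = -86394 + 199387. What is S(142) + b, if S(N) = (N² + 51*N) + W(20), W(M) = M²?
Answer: 140799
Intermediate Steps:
S(N) = 400 + N² + 51*N (S(N) = (N² + 51*N) + 20² = (N² + 51*N) + 400 = 400 + N² + 51*N)
b = 112993
S(142) + b = (400 + 142² + 51*142) + 112993 = (400 + 20164 + 7242) + 112993 = 27806 + 112993 = 140799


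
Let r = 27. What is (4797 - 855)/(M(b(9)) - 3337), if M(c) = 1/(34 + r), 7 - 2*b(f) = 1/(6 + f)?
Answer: -40077/33926 ≈ -1.1813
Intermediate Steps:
b(f) = 7/2 - 1/(2*(6 + f))
M(c) = 1/61 (M(c) = 1/(34 + 27) = 1/61)
(4797 - 855)/(M(b(9)) - 3337) = (4797 - 855)/(1/61 - 3337) = 3942/(-203556/61) = 3942*(-61/203556) = -40077/33926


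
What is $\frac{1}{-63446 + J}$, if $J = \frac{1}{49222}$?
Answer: $- \frac{49222}{3122939011} \approx -1.5761 \cdot 10^{-5}$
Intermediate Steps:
$J = \frac{1}{49222} \approx 2.0316 \cdot 10^{-5}$
$\frac{1}{-63446 + J} = \frac{1}{-63446 + \frac{1}{49222}} = \frac{1}{- \frac{3122939011}{49222}} = - \frac{49222}{3122939011}$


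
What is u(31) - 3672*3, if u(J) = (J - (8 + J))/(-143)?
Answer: -1575280/143 ≈ -11016.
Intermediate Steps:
u(J) = 8/143 (u(J) = (J + (-8 - J))*(-1/143) = -8*(-1/143) = 8/143)
u(31) - 3672*3 = 8/143 - 3672*3 = 8/143 - 1*11016 = 8/143 - 11016 = -1575280/143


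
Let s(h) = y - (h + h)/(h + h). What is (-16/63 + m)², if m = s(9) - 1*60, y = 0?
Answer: 14891881/3969 ≈ 3752.0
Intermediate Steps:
s(h) = -1 (s(h) = 0 - (h + h)/(h + h) = 0 - 2*h/(2*h) = 0 - 2*h*1/(2*h) = 0 - 1*1 = 0 - 1 = -1)
m = -61 (m = -1 - 1*60 = -1 - 60 = -61)
(-16/63 + m)² = (-16/63 - 61)² = (-3859/63)² = 14891881/3969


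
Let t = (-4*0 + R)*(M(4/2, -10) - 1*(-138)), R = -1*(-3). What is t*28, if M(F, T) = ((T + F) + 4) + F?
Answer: 11424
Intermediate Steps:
M(F, T) = 4 + T + 2*F (M(F, T) = ((F + T) + 4) + F = (4 + F + T) + F = 4 + T + 2*F)
R = 3
t = 408 (t = (-4*0 + 3)*((4 - 10 + 2*(4/2)) - 1*(-138)) = (-2*0 + 3)*((4 - 10 + 2*(4*(1/2))) + 138) = (0 + 3)*((4 - 10 + 2*2) + 138) = 3*((4 - 10 + 4) + 138) = 3*(-2 + 138) = 3*136 = 408)
t*28 = 408*28 = 11424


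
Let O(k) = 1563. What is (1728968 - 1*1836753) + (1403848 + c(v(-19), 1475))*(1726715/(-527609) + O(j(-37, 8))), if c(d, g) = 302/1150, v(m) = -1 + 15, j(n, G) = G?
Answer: 664243783732526777/303375175 ≈ 2.1895e+9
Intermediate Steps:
v(m) = 14
c(d, g) = 151/575 (c(d, g) = 302*(1/1150) = 151/575)
(1728968 - 1*1836753) + (1403848 + c(v(-19), 1475))*(1726715/(-527609) + O(j(-37, 8))) = (1728968 - 1*1836753) + (1403848 + 151/575)*(1726715/(-527609) + 1563) = (1728968 - 1836753) + 807212751*(1726715*(-1/527609) + 1563)/575 = -107785 + 807212751*(-1726715/527609 + 1563)/575 = -107785 + (807212751/575)*(822926152/527609) = -107785 + 664276483025764152/303375175 = 664243783732526777/303375175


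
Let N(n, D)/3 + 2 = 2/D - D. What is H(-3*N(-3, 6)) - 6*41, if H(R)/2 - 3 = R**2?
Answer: 9282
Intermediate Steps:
N(n, D) = -6 - 3*D + 6/D (N(n, D) = -6 + 3*(2/D - D) = -6 + 3*(-D + 2/D) = -6 + (-3*D + 6/D) = -6 - 3*D + 6/D)
H(R) = 6 + 2*R**2
H(-3*N(-3, 6)) - 6*41 = (6 + 2*(-3*(-6 - 3*6 + 6/6))**2) - 6*41 = (6 + 2*(-3*(-6 - 18 + 6*(1/6)))**2) - 1*246 = (6 + 2*(-3*(-6 - 18 + 1))**2) - 246 = (6 + 2*(-3*(-23))**2) - 246 = (6 + 2*69**2) - 246 = (6 + 2*4761) - 246 = (6 + 9522) - 246 = 9528 - 246 = 9282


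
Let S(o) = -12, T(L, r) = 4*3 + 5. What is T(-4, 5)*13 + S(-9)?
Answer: 209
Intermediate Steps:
T(L, r) = 17 (T(L, r) = 12 + 5 = 17)
T(-4, 5)*13 + S(-9) = 17*13 - 12 = 221 - 12 = 209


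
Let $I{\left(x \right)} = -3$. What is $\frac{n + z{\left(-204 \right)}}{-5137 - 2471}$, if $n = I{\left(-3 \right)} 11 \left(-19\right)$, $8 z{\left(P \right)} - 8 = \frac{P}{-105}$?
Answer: $- \frac{14659}{177520} \approx -0.082577$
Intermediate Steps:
$z{\left(P \right)} = 1 - \frac{P}{840}$ ($z{\left(P \right)} = 1 + \frac{P \frac{1}{-105}}{8} = 1 + \frac{P \left(- \frac{1}{105}\right)}{8} = 1 + \frac{\left(- \frac{1}{105}\right) P}{8} = 1 - \frac{P}{840}$)
$n = 627$ ($n = - 3 \cdot 11 \left(-19\right) = \left(-3\right) \left(-209\right) = 627$)
$\frac{n + z{\left(-204 \right)}}{-5137 - 2471} = \frac{627 + \left(1 - - \frac{17}{70}\right)}{-5137 - 2471} = \frac{627 + \left(1 + \frac{17}{70}\right)}{-7608} = \left(627 + \frac{87}{70}\right) \left(- \frac{1}{7608}\right) = \frac{43977}{70} \left(- \frac{1}{7608}\right) = - \frac{14659}{177520}$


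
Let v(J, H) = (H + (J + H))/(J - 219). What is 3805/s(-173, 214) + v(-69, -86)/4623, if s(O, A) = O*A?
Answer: -2528573009/24645989664 ≈ -0.10260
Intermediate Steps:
s(O, A) = A*O
v(J, H) = (J + 2*H)/(-219 + J) (v(J, H) = (H + (H + J))/(-219 + J) = (J + 2*H)/(-219 + J))
3805/s(-173, 214) + v(-69, -86)/4623 = 3805/((214*(-173))) + ((-69 + 2*(-86))/(-219 - 69))/4623 = 3805/(-37022) + ((-69 - 172)/(-288))*(1/4623) = 3805*(-1/37022) - 1/288*(-241)*(1/4623) = -3805/37022 + (241/288)*(1/4623) = -3805/37022 + 241/1331424 = -2528573009/24645989664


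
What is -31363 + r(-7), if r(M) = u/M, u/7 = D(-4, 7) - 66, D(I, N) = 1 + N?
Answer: -31305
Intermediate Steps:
u = -406 (u = 7*((1 + 7) - 66) = 7*(8 - 66) = 7*(-58) = -406)
r(M) = -406/M
-31363 + r(-7) = -31363 - 406/(-7) = -31363 - 406*(-⅐) = -31363 + 58 = -31305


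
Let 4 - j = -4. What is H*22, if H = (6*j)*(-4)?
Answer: -4224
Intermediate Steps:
j = 8 (j = 4 - 1*(-4) = 4 + 4 = 8)
H = -192 (H = (6*8)*(-4) = 48*(-4) = -192)
H*22 = -192*22 = -4224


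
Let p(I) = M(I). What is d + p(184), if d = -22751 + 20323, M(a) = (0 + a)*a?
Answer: 31428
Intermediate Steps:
M(a) = a² (M(a) = a*a = a²)
p(I) = I²
d = -2428
d + p(184) = -2428 + 184² = -2428 + 33856 = 31428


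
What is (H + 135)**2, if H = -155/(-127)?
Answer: 299290000/16129 ≈ 18556.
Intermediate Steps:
H = 155/127 (H = -155*(-1/127) = 155/127 ≈ 1.2205)
(H + 135)**2 = (155/127 + 135)**2 = (17300/127)**2 = 299290000/16129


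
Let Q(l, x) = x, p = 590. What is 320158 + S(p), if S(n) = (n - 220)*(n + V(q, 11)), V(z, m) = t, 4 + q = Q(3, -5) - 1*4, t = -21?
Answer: 530688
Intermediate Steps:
q = -13 (q = -4 + (-5 - 1*4) = -4 + (-5 - 4) = -4 - 9 = -13)
V(z, m) = -21
S(n) = (-220 + n)*(-21 + n) (S(n) = (n - 220)*(n - 21) = (-220 + n)*(-21 + n))
320158 + S(p) = 320158 + (4620 + 590² - 241*590) = 320158 + (4620 + 348100 - 142190) = 320158 + 210530 = 530688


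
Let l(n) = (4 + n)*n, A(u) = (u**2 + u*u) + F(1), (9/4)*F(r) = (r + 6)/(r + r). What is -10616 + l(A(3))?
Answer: -822584/81 ≈ -10155.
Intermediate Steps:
F(r) = 2*(6 + r)/(9*r) (F(r) = 4*((r + 6)/(r + r))/9 = 4*((6 + r)/((2*r)))/9 = 4*((6 + r)*(1/(2*r)))/9 = 4*((6 + r)/(2*r))/9 = 2*(6 + r)/(9*r))
A(u) = 14/9 + 2*u**2 (A(u) = (u**2 + u*u) + (2/9)*(6 + 1)/1 = (u**2 + u**2) + (2/9)*1*7 = 2*u**2 + 14/9 = 14/9 + 2*u**2)
l(n) = n*(4 + n)
-10616 + l(A(3)) = -10616 + (14/9 + 2*3**2)*(4 + (14/9 + 2*3**2)) = -10616 + (14/9 + 2*9)*(4 + (14/9 + 2*9)) = -10616 + (14/9 + 18)*(4 + (14/9 + 18)) = -10616 + 176*(4 + 176/9)/9 = -10616 + (176/9)*(212/9) = -10616 + 37312/81 = -822584/81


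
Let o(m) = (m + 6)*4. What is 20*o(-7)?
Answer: -80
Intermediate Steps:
o(m) = 24 + 4*m (o(m) = (6 + m)*4 = 24 + 4*m)
20*o(-7) = 20*(24 + 4*(-7)) = 20*(24 - 28) = 20*(-4) = -80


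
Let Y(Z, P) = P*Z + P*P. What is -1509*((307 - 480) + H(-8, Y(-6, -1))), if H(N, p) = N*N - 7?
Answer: 175044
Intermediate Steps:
Y(Z, P) = P**2 + P*Z (Y(Z, P) = P*Z + P**2 = P**2 + P*Z)
H(N, p) = -7 + N**2 (H(N, p) = N**2 - 7 = -7 + N**2)
-1509*((307 - 480) + H(-8, Y(-6, -1))) = -1509*((307 - 480) + (-7 + (-8)**2)) = -1509*(-173 + (-7 + 64)) = -1509*(-173 + 57) = -1509*(-116) = 175044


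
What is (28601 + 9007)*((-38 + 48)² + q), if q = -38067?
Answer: -1427862936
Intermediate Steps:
(28601 + 9007)*((-38 + 48)² + q) = (28601 + 9007)*((-38 + 48)² - 38067) = 37608*(10² - 38067) = 37608*(100 - 38067) = 37608*(-37967) = -1427862936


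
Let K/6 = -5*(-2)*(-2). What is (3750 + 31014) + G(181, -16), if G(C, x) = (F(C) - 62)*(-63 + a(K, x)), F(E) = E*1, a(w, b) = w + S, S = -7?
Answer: 12154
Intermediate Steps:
K = -120 (K = 6*(-5*(-2)*(-2)) = 6*(10*(-2)) = 6*(-20) = -120)
a(w, b) = -7 + w (a(w, b) = w - 7 = -7 + w)
F(E) = E
G(C, x) = 11780 - 190*C (G(C, x) = (C - 62)*(-63 + (-7 - 120)) = (-62 + C)*(-63 - 127) = (-62 + C)*(-190) = 11780 - 190*C)
(3750 + 31014) + G(181, -16) = (3750 + 31014) + (11780 - 190*181) = 34764 + (11780 - 34390) = 34764 - 22610 = 12154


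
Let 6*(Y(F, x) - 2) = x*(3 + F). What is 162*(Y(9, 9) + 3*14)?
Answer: 10044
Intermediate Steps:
Y(F, x) = 2 + x*(3 + F)/6 (Y(F, x) = 2 + (x*(3 + F))/6 = 2 + x*(3 + F)/6)
162*(Y(9, 9) + 3*14) = 162*((2 + (½)*9 + (⅙)*9*9) + 3*14) = 162*((2 + 9/2 + 27/2) + 42) = 162*(20 + 42) = 162*62 = 10044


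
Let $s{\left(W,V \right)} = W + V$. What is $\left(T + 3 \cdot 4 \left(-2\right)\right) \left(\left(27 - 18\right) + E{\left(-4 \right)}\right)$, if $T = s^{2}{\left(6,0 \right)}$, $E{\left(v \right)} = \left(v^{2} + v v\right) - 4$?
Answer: $444$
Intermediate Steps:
$E{\left(v \right)} = -4 + 2 v^{2}$ ($E{\left(v \right)} = \left(v^{2} + v^{2}\right) - 4 = 2 v^{2} - 4 = -4 + 2 v^{2}$)
$s{\left(W,V \right)} = V + W$
$T = 36$ ($T = \left(0 + 6\right)^{2} = 6^{2} = 36$)
$\left(T + 3 \cdot 4 \left(-2\right)\right) \left(\left(27 - 18\right) + E{\left(-4 \right)}\right) = \left(36 + 3 \cdot 4 \left(-2\right)\right) \left(\left(27 - 18\right) - \left(4 - 2 \left(-4\right)^{2}\right)\right) = \left(36 + 12 \left(-2\right)\right) \left(\left(27 - 18\right) + \left(-4 + 2 \cdot 16\right)\right) = \left(36 - 24\right) \left(9 + \left(-4 + 32\right)\right) = 12 \left(9 + 28\right) = 12 \cdot 37 = 444$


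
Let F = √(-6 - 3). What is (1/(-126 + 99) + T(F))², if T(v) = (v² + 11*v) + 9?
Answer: (-1 + 891*I)²/729 ≈ -1089.0 - 2.4444*I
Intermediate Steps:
F = 3*I (F = √(-9) = 3*I ≈ 3.0*I)
T(v) = 9 + v² + 11*v
(1/(-126 + 99) + T(F))² = (1/(-126 + 99) + (9 + (3*I)² + 11*(3*I)))² = (1/(-27) + (9 - 9 + 33*I))² = (-1/27 + 33*I)²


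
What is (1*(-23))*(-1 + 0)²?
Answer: -23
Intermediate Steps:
(1*(-23))*(-1 + 0)² = -23*(-1)² = -23*1 = -23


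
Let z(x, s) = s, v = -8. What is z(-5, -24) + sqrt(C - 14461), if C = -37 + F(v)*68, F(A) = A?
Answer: -24 + I*sqrt(15042) ≈ -24.0 + 122.65*I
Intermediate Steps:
C = -581 (C = -37 - 8*68 = -37 - 544 = -581)
z(-5, -24) + sqrt(C - 14461) = -24 + sqrt(-581 - 14461) = -24 + sqrt(-15042) = -24 + I*sqrt(15042)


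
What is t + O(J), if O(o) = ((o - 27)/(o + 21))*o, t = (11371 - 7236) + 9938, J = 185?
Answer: 1464134/103 ≈ 14215.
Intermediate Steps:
t = 14073 (t = 4135 + 9938 = 14073)
O(o) = o*(-27 + o)/(21 + o) (O(o) = ((-27 + o)/(21 + o))*o = o*(-27 + o)/(21 + o))
t + O(J) = 14073 + 185*(-27 + 185)/(21 + 185) = 14073 + 185*158/206 = 14073 + 185*(1/206)*158 = 14073 + 14615/103 = 1464134/103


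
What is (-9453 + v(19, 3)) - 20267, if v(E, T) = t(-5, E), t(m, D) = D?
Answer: -29701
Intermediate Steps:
v(E, T) = E
(-9453 + v(19, 3)) - 20267 = (-9453 + 19) - 20267 = -9434 - 20267 = -29701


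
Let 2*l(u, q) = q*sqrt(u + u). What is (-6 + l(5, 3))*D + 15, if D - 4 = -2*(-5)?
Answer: -69 + 21*sqrt(10) ≈ -2.5922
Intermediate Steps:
D = 14 (D = 4 - 2*(-5) = 4 + 10 = 14)
l(u, q) = q*sqrt(2)*sqrt(u)/2 (l(u, q) = (q*sqrt(u + u))/2 = (q*sqrt(2*u))/2 = (q*(sqrt(2)*sqrt(u)))/2 = (q*sqrt(2)*sqrt(u))/2 = q*sqrt(2)*sqrt(u)/2)
(-6 + l(5, 3))*D + 15 = (-6 + (1/2)*3*sqrt(2)*sqrt(5))*14 + 15 = (-6 + 3*sqrt(10)/2)*14 + 15 = (-84 + 21*sqrt(10)) + 15 = -69 + 21*sqrt(10)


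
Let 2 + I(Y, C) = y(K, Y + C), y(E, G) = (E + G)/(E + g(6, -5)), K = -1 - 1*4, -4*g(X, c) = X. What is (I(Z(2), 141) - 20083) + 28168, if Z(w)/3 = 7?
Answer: 104765/13 ≈ 8058.8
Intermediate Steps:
g(X, c) = -X/4
Z(w) = 21 (Z(w) = 3*7 = 21)
K = -5 (K = -1 - 4 = -5)
y(E, G) = (E + G)/(-3/2 + E) (y(E, G) = (E + G)/(E - ¼*6) = (E + G)/(E - 3/2) = (E + G)/(-3/2 + E))
I(Y, C) = -16/13 - 2*C/13 - 2*Y/13 (I(Y, C) = -2 + 2*(-5 + (Y + C))/(-3 + 2*(-5)) = -2 + 2*(-5 + (C + Y))/(-3 - 10) = -2 + 2*(-5 + C + Y)/(-13) = -2 + 2*(-1/13)*(-5 + C + Y) = -2 + (10/13 - 2*C/13 - 2*Y/13) = -16/13 - 2*C/13 - 2*Y/13)
(I(Z(2), 141) - 20083) + 28168 = ((-16/13 - 2/13*141 - 2/13*21) - 20083) + 28168 = ((-16/13 - 282/13 - 42/13) - 20083) + 28168 = (-340/13 - 20083) + 28168 = -261419/13 + 28168 = 104765/13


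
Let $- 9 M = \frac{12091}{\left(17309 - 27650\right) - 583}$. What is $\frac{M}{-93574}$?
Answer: $- \frac{12091}{9199821384} \approx -1.3143 \cdot 10^{-6}$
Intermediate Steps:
$M = \frac{12091}{98316}$ ($M = - \frac{12091 \frac{1}{\left(17309 - 27650\right) - 583}}{9} = - \frac{12091 \frac{1}{-10341 - 583}}{9} = - \frac{12091 \frac{1}{-10924}}{9} = - \frac{12091 \left(- \frac{1}{10924}\right)}{9} = \left(- \frac{1}{9}\right) \left(- \frac{12091}{10924}\right) = \frac{12091}{98316} \approx 0.12298$)
$\frac{M}{-93574} = \frac{12091}{98316 \left(-93574\right)} = \frac{12091}{98316} \left(- \frac{1}{93574}\right) = - \frac{12091}{9199821384}$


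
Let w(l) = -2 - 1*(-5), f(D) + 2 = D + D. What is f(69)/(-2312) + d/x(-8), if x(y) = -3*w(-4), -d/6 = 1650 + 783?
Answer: 27573/17 ≈ 1621.9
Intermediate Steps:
f(D) = -2 + 2*D (f(D) = -2 + (D + D) = -2 + 2*D)
w(l) = 3 (w(l) = -2 + 5 = 3)
d = -14598 (d = -6*(1650 + 783) = -6*2433 = -14598)
x(y) = -9 (x(y) = -3*3 = -9)
f(69)/(-2312) + d/x(-8) = (-2 + 2*69)/(-2312) - 14598/(-9) = (-2 + 138)*(-1/2312) - 14598*(-1/9) = 136*(-1/2312) + 1622 = -1/17 + 1622 = 27573/17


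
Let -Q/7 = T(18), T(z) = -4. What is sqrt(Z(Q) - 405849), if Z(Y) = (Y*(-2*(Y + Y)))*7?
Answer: I*sqrt(427801) ≈ 654.07*I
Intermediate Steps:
Q = 28 (Q = -7*(-4) = 28)
Z(Y) = -28*Y**2 (Z(Y) = (Y*(-4*Y))*7 = -4*Y**2*7 = -28*Y**2)
sqrt(Z(Q) - 405849) = sqrt(-28*28**2 - 405849) = sqrt(-28*784 - 405849) = sqrt(-21952 - 405849) = sqrt(-427801) = I*sqrt(427801)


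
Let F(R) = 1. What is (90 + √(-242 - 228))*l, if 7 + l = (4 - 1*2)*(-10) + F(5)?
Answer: -2340 - 26*I*√470 ≈ -2340.0 - 563.67*I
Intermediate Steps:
l = -26 (l = -7 + ((4 - 1*2)*(-10) + 1) = -7 + ((4 - 2)*(-10) + 1) = -7 + (2*(-10) + 1) = -7 + (-20 + 1) = -7 - 19 = -26)
(90 + √(-242 - 228))*l = (90 + √(-242 - 228))*(-26) = (90 + √(-470))*(-26) = (90 + I*√470)*(-26) = -2340 - 26*I*√470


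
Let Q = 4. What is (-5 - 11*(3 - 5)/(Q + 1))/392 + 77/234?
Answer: 75109/229320 ≈ 0.32753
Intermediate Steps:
(-5 - 11*(3 - 5)/(Q + 1))/392 + 77/234 = (-5 - 11*(3 - 5)/(4 + 1))/392 + 77/234 = (-5 - (-22)/5)*(1/392) + 77*(1/234) = (-5 - (-22)/5)*(1/392) + 77/234 = (-5 - 11*(-⅖))*(1/392) + 77/234 = (-5 + 22/5)*(1/392) + 77/234 = -⅗*1/392 + 77/234 = -3/1960 + 77/234 = 75109/229320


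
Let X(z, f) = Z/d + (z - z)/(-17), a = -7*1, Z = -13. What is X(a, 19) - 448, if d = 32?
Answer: -14349/32 ≈ -448.41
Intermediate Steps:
a = -7
X(z, f) = -13/32 (X(z, f) = -13/32 + (z - z)/(-17) = -13*1/32 + 0*(-1/17) = -13/32 + 0 = -13/32)
X(a, 19) - 448 = -13/32 - 448 = -14349/32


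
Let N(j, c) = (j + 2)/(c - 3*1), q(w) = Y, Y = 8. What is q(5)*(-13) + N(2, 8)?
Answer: -516/5 ≈ -103.20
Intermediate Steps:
q(w) = 8
N(j, c) = (2 + j)/(-3 + c) (N(j, c) = (2 + j)/(c - 3) = (2 + j)/(-3 + c))
q(5)*(-13) + N(2, 8) = 8*(-13) + (2 + 2)/(-3 + 8) = -104 + 4/5 = -104 + (⅕)*4 = -104 + ⅘ = -516/5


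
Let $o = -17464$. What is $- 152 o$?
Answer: $2654528$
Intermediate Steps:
$- 152 o = \left(-152\right) \left(-17464\right) = 2654528$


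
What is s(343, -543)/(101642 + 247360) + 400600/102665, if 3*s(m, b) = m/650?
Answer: 54525985510819/13973813228700 ≈ 3.9020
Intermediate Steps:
s(m, b) = m/1950 (s(m, b) = (m/650)/3 = m/1950)
s(343, -543)/(101642 + 247360) + 400600/102665 = ((1/1950)*343)/(101642 + 247360) + 400600/102665 = (343/1950)/349002 + 400600*(1/102665) = (343/1950)*(1/349002) + 80120/20533 = 343/680553900 + 80120/20533 = 54525985510819/13973813228700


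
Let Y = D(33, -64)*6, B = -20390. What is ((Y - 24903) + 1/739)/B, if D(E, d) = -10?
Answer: 9223828/7534105 ≈ 1.2243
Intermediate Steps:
Y = -60 (Y = -10*6 = -60)
((Y - 24903) + 1/739)/B = ((-60 - 24903) + 1/739)/(-20390) = (-24963 + 1/739)*(-1/20390) = -18447656/739*(-1/20390) = 9223828/7534105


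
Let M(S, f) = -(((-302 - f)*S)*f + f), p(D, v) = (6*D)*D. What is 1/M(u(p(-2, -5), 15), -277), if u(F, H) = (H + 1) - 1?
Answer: -1/103598 ≈ -9.6527e-6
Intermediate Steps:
p(D, v) = 6*D²
u(F, H) = H (u(F, H) = (1 + H) - 1 = H)
M(S, f) = -f - S*f*(-302 - f) (M(S, f) = -((S*(-302 - f))*f + f) = -(S*f*(-302 - f) + f) = -(f + S*f*(-302 - f)) = -f - S*f*(-302 - f))
1/M(u(p(-2, -5), 15), -277) = 1/(-277*(-1 + 302*15 + 15*(-277))) = 1/(-277*(-1 + 4530 - 4155)) = 1/(-277*374) = 1/(-103598) = -1/103598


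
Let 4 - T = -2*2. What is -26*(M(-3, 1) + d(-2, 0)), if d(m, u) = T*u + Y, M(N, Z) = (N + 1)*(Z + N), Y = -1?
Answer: -78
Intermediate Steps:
T = 8 (T = 4 - (-2)*2 = 4 - 1*(-4) = 4 + 4 = 8)
M(N, Z) = (1 + N)*(N + Z)
d(m, u) = -1 + 8*u (d(m, u) = 8*u - 1 = -1 + 8*u)
-26*(M(-3, 1) + d(-2, 0)) = -26*((-3 + 1 + (-3)² - 3*1) + (-1 + 8*0)) = -26*((-3 + 1 + 9 - 3) + (-1 + 0)) = -26*(4 - 1) = -26*3 = -78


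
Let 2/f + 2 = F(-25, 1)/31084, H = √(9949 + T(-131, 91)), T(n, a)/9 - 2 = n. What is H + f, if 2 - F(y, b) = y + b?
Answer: -31084/31071 + 26*√13 ≈ 92.744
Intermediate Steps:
T(n, a) = 18 + 9*n
F(y, b) = 2 - b - y (F(y, b) = 2 - (y + b) = 2 - (b + y) = 2 + (-b - y) = 2 - b - y)
H = 26*√13 (H = √(9949 + (18 + 9*(-131))) = √(9949 + (18 - 1179)) = √(9949 - 1161) = √8788 = 26*√13 ≈ 93.744)
f = -31084/31071 (f = 2/(-2 + (2 - 1*1 - 1*(-25))/31084) = 2/(-2 + (2 - 1 + 25)*(1/31084)) = 2/(-2 + 26*(1/31084)) = 2/(-2 + 13/15542) = 2/(-31071/15542) = 2*(-15542/31071) = -31084/31071 ≈ -1.0004)
H + f = 26*√13 - 31084/31071 = -31084/31071 + 26*√13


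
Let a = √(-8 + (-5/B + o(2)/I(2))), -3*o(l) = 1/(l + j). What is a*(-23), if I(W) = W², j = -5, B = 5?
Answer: -23*I*√323/6 ≈ -68.893*I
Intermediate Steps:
o(l) = -1/(3*(-5 + l)) (o(l) = -1/(3*(l - 5)) = -1/(3*(-5 + l)))
a = I*√323/6 (a = √(-8 + (-5/5 + (-1/(-15 + 3*2))/(2²))) = √(-8 + (-5*⅕ - 1/(-15 + 6)/4)) = √(-8 + (-1 - 1/(-9)*(¼))) = √(-8 + (-1 - 1*(-⅑)*(¼))) = √(-8 + (-1 + (⅑)*(¼))) = √(-8 + (-1 + 1/36)) = √(-8 - 35/36) = √(-323/36) = I*√323/6 ≈ 2.9954*I)
a*(-23) = (I*√323/6)*(-23) = -23*I*√323/6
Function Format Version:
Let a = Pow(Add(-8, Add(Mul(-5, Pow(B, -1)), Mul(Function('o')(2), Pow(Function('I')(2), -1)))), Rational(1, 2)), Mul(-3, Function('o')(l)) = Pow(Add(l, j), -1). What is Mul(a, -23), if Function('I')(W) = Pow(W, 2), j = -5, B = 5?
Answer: Mul(Rational(-23, 6), I, Pow(323, Rational(1, 2))) ≈ Mul(-68.893, I)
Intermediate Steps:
Function('o')(l) = Mul(Rational(-1, 3), Pow(Add(-5, l), -1)) (Function('o')(l) = Mul(Rational(-1, 3), Pow(Add(l, -5), -1)) = Mul(Rational(-1, 3), Pow(Add(-5, l), -1)))
a = Mul(Rational(1, 6), I, Pow(323, Rational(1, 2))) (a = Pow(Add(-8, Add(Mul(-5, Pow(5, -1)), Mul(Mul(-1, Pow(Add(-15, Mul(3, 2)), -1)), Pow(Pow(2, 2), -1)))), Rational(1, 2)) = Pow(Add(-8, Add(Mul(-5, Rational(1, 5)), Mul(Mul(-1, Pow(Add(-15, 6), -1)), Pow(4, -1)))), Rational(1, 2)) = Pow(Add(-8, Add(-1, Mul(Mul(-1, Pow(-9, -1)), Rational(1, 4)))), Rational(1, 2)) = Pow(Add(-8, Add(-1, Mul(Mul(-1, Rational(-1, 9)), Rational(1, 4)))), Rational(1, 2)) = Pow(Add(-8, Add(-1, Mul(Rational(1, 9), Rational(1, 4)))), Rational(1, 2)) = Pow(Add(-8, Add(-1, Rational(1, 36))), Rational(1, 2)) = Pow(Add(-8, Rational(-35, 36)), Rational(1, 2)) = Pow(Rational(-323, 36), Rational(1, 2)) = Mul(Rational(1, 6), I, Pow(323, Rational(1, 2))) ≈ Mul(2.9954, I))
Mul(a, -23) = Mul(Mul(Rational(1, 6), I, Pow(323, Rational(1, 2))), -23) = Mul(Rational(-23, 6), I, Pow(323, Rational(1, 2)))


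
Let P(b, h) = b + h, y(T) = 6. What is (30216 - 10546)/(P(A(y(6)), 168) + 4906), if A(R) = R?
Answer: 1967/508 ≈ 3.8720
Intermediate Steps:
(30216 - 10546)/(P(A(y(6)), 168) + 4906) = (30216 - 10546)/((6 + 168) + 4906) = 19670/(174 + 4906) = 19670/5080 = 19670*(1/5080) = 1967/508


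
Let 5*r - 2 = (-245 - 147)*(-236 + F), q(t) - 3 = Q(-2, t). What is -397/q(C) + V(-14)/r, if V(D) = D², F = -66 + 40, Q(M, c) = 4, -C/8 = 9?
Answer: -20383711/359471 ≈ -56.705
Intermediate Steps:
C = -72 (C = -8*9 = -72)
q(t) = 7 (q(t) = 3 + 4 = 7)
F = -26
r = 102706/5 (r = ⅖ + ((-245 - 147)*(-236 - 26))/5 = ⅖ + (-392*(-262))/5 = ⅖ + (⅕)*102704 = ⅖ + 102704/5 = 102706/5 ≈ 20541.)
-397/q(C) + V(-14)/r = -397/7 + (-14)²/(102706/5) = -397*⅐ + 196*(5/102706) = -397/7 + 490/51353 = -20383711/359471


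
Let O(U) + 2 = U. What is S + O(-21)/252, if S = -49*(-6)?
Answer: 74065/252 ≈ 293.91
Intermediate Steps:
O(U) = -2 + U
S = 294
S + O(-21)/252 = 294 + (-2 - 21)/252 = 294 - 23*1/252 = 294 - 23/252 = 74065/252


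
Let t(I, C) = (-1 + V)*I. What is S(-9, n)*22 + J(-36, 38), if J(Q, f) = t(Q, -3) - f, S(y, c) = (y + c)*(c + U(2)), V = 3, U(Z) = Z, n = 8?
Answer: -330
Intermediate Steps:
S(y, c) = (2 + c)*(c + y) (S(y, c) = (y + c)*(c + 2) = (c + y)*(2 + c) = (2 + c)*(c + y))
t(I, C) = 2*I (t(I, C) = (-1 + 3)*I = 2*I)
J(Q, f) = -f + 2*Q (J(Q, f) = 2*Q - f = -f + 2*Q)
S(-9, n)*22 + J(-36, 38) = (8² + 2*8 + 2*(-9) + 8*(-9))*22 + (-1*38 + 2*(-36)) = (64 + 16 - 18 - 72)*22 + (-38 - 72) = -10*22 - 110 = -220 - 110 = -330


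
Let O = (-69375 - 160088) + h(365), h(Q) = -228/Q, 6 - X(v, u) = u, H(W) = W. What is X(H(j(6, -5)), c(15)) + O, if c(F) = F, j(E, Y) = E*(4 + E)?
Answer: -83757508/365 ≈ -2.2947e+5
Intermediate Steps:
X(v, u) = 6 - u
O = -83754223/365 (O = (-69375 - 160088) - 228/365 = -229463 - 228*1/365 = -229463 - 228/365 = -83754223/365 ≈ -2.2946e+5)
X(H(j(6, -5)), c(15)) + O = (6 - 1*15) - 83754223/365 = (6 - 15) - 83754223/365 = -9 - 83754223/365 = -83757508/365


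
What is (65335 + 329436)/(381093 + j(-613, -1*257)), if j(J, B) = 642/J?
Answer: 241994623/233609367 ≈ 1.0359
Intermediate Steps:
(65335 + 329436)/(381093 + j(-613, -1*257)) = (65335 + 329436)/(381093 + 642/(-613)) = 394771/(381093 + 642*(-1/613)) = 394771/(381093 - 642/613) = 394771/(233609367/613) = 394771*(613/233609367) = 241994623/233609367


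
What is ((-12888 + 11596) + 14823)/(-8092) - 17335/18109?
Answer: -55043957/20934004 ≈ -2.6294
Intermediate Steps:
((-12888 + 11596) + 14823)/(-8092) - 17335/18109 = (-1292 + 14823)*(-1/8092) - 17335*1/18109 = 13531*(-1/8092) - 17335/18109 = -1933/1156 - 17335/18109 = -55043957/20934004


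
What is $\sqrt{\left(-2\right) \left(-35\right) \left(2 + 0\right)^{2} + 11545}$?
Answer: $5 \sqrt{473} \approx 108.74$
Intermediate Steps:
$\sqrt{\left(-2\right) \left(-35\right) \left(2 + 0\right)^{2} + 11545} = \sqrt{70 \cdot 2^{2} + 11545} = \sqrt{70 \cdot 4 + 11545} = \sqrt{280 + 11545} = \sqrt{11825} = 5 \sqrt{473}$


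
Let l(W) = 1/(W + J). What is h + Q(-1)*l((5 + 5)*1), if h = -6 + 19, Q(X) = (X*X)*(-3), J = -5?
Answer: 62/5 ≈ 12.400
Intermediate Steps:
Q(X) = -3*X² (Q(X) = X²*(-3) = -3*X²)
h = 13
l(W) = 1/(-5 + W) (l(W) = 1/(W - 5) = 1/(-5 + W))
h + Q(-1)*l((5 + 5)*1) = 13 + (-3*(-1)²)/(-5 + (5 + 5)*1) = 13 + (-3*1)/(-5 + 10*1) = 13 - 3/(-5 + 10) = 13 - 3/5 = 13 - 3*⅕ = 13 - ⅗ = 62/5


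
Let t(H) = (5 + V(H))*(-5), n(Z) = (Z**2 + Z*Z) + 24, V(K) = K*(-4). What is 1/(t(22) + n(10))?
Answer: 1/639 ≈ 0.0015649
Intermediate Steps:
V(K) = -4*K
n(Z) = 24 + 2*Z**2 (n(Z) = (Z**2 + Z**2) + 24 = 2*Z**2 + 24 = 24 + 2*Z**2)
t(H) = -25 + 20*H (t(H) = (5 - 4*H)*(-5) = -25 + 20*H)
1/(t(22) + n(10)) = 1/((-25 + 20*22) + (24 + 2*10**2)) = 1/((-25 + 440) + (24 + 2*100)) = 1/(415 + (24 + 200)) = 1/(415 + 224) = 1/639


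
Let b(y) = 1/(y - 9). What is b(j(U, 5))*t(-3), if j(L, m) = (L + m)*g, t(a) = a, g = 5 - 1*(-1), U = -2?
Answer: -⅓ ≈ -0.33333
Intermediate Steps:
g = 6 (g = 5 + 1 = 6)
j(L, m) = 6*L + 6*m (j(L, m) = (L + m)*6 = 6*L + 6*m)
b(y) = 1/(-9 + y)
b(j(U, 5))*t(-3) = -3/(-9 + (6*(-2) + 6*5)) = -3/(-9 + (-12 + 30)) = -3/(-9 + 18) = -3/9 = (⅑)*(-3) = -⅓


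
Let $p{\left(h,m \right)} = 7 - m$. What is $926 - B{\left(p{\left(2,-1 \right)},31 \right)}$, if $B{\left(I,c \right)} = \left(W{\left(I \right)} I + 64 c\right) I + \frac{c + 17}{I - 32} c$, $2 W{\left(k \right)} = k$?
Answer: $-15140$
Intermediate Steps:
$W{\left(k \right)} = \frac{k}{2}$
$B{\left(I,c \right)} = I \left(\frac{I^{2}}{2} + 64 c\right) + \frac{c \left(17 + c\right)}{-32 + I}$ ($B{\left(I,c \right)} = \left(\frac{I}{2} I + 64 c\right) I + \frac{c + 17}{I - 32} c = \left(\frac{I^{2}}{2} + 64 c\right) I + \frac{17 + c}{-32 + I} c = I \left(\frac{I^{2}}{2} + 64 c\right) + \frac{17 + c}{-32 + I} c = I \left(\frac{I^{2}}{2} + 64 c\right) + \frac{c \left(17 + c\right)}{-32 + I}$)
$926 - B{\left(p{\left(2,-1 \right)},31 \right)} = 926 - \frac{31^{2} + \frac{\left(7 - -1\right)^{4}}{2} - 16 \left(7 - -1\right)^{3} + 17 \cdot 31 - 2048 \left(7 - -1\right) 31 + 64 \cdot 31 \left(7 - -1\right)^{2}}{-32 + \left(7 - -1\right)} = 926 - \frac{961 + \frac{\left(7 + 1\right)^{4}}{2} - 16 \left(7 + 1\right)^{3} + 527 - 2048 \left(7 + 1\right) 31 + 64 \cdot 31 \left(7 + 1\right)^{2}}{-32 + \left(7 + 1\right)} = 926 - \frac{961 + \frac{8^{4}}{2} - 16 \cdot 8^{3} + 527 - 16384 \cdot 31 + 64 \cdot 31 \cdot 8^{2}}{-32 + 8} = 926 - \frac{961 + \frac{1}{2} \cdot 4096 - 8192 + 527 - 507904 + 64 \cdot 31 \cdot 64}{-24} = 926 - - \frac{961 + 2048 - 8192 + 527 - 507904 + 126976}{24} = 926 - \left(- \frac{1}{24}\right) \left(-385584\right) = 926 - 16066 = -15140$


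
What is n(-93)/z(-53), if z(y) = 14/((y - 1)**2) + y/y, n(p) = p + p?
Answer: -271188/1465 ≈ -185.11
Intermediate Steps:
n(p) = 2*p
z(y) = 1 + 14/(-1 + y)**2 (z(y) = 14/((-1 + y)**2) + 1 = 14/(-1 + y)**2 + 1 = 1 + 14/(-1 + y)**2)
n(-93)/z(-53) = (2*(-93))/(1 + 14/(-1 - 53)**2) = -186/(1 + 14/(-54)**2) = -186/(1 + 14*(1/2916)) = -186/(1 + 7/1458) = -186/1465/1458 = -186*1458/1465 = -271188/1465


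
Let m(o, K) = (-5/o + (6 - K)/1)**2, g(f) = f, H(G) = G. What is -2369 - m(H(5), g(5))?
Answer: -2369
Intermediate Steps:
m(o, K) = (6 - K - 5/o)**2 (m(o, K) = (-5/o + (6 - K)*1)**2 = (-5/o + (6 - K))**2 = (6 - K - 5/o)**2)
-2369 - m(H(5), g(5)) = -2369 - (5 - 6*5 + 5*5)**2/5**2 = -2369 - (5 - 30 + 25)**2/25 = -2369 - 0**2/25 = -2369 - 0/25 = -2369 - 1*0 = -2369 + 0 = -2369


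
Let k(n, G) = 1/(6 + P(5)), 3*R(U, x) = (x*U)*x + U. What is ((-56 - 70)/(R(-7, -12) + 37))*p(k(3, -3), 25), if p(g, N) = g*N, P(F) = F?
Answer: 4725/4972 ≈ 0.95032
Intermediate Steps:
R(U, x) = U/3 + U*x**2/3 (R(U, x) = ((x*U)*x + U)/3 = ((U*x)*x + U)/3 = (U*x**2 + U)/3 = (U + U*x**2)/3 = U/3 + U*x**2/3)
k(n, G) = 1/11 (k(n, G) = 1/(6 + 5) = 1/11)
p(g, N) = N*g
((-56 - 70)/(R(-7, -12) + 37))*p(k(3, -3), 25) = ((-56 - 70)/((1/3)*(-7)*(1 + (-12)**2) + 37))*(25*(1/11)) = -126/((1/3)*(-7)*(1 + 144) + 37)*(25/11) = -126/((1/3)*(-7)*145 + 37)*(25/11) = -126/(-1015/3 + 37)*(25/11) = -126/(-904/3)*(25/11) = -126*(-3/904)*(25/11) = (189/452)*(25/11) = 4725/4972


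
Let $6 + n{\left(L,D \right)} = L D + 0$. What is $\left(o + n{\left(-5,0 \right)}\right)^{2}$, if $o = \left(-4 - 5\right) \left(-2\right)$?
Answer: $144$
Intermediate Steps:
$o = 18$ ($o = \left(-9\right) \left(-2\right) = 18$)
$n{\left(L,D \right)} = -6 + D L$ ($n{\left(L,D \right)} = -6 + \left(L D + 0\right) = -6 + \left(D L + 0\right) = -6 + D L$)
$\left(o + n{\left(-5,0 \right)}\right)^{2} = \left(18 + \left(-6 + 0 \left(-5\right)\right)\right)^{2} = \left(18 + \left(-6 + 0\right)\right)^{2} = \left(18 - 6\right)^{2} = 12^{2} = 144$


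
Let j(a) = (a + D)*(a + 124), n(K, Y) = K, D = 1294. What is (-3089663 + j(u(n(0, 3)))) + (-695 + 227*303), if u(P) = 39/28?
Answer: -2241568887/784 ≈ -2.8591e+6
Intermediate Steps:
u(P) = 39/28 (u(P) = 39*(1/28) = 39/28)
j(a) = (124 + a)*(1294 + a) (j(a) = (a + 1294)*(a + 124) = (1294 + a)*(124 + a) = (124 + a)*(1294 + a))
(-3089663 + j(u(n(0, 3)))) + (-695 + 227*303) = (-3089663 + (160456 + (39/28)² + 1418*(39/28))) + (-695 + 227*303) = (-3089663 + (160456 + 1521/784 + 27651/14)) + (-695 + 68781) = (-3089663 + 127347481/784) + 68086 = -2294948311/784 + 68086 = -2241568887/784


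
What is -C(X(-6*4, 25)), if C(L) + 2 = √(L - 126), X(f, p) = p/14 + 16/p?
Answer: 2 - I*√605514/70 ≈ 2.0 - 11.116*I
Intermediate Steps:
X(f, p) = 16/p + p/14 (X(f, p) = p*(1/14) + 16/p = p/14 + 16/p = 16/p + p/14)
C(L) = -2 + √(-126 + L) (C(L) = -2 + √(L - 126) = -2 + √(-126 + L))
-C(X(-6*4, 25)) = -(-2 + √(-126 + (16/25 + (1/14)*25))) = -(-2 + √(-126 + (16*(1/25) + 25/14))) = -(-2 + √(-126 + (16/25 + 25/14))) = -(-2 + √(-126 + 849/350)) = -(-2 + √(-43251/350)) = -(-2 + I*√605514/70) = 2 - I*√605514/70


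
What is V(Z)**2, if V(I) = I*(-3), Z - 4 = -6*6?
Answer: 9216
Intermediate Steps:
Z = -32 (Z = 4 - 6*6 = 4 - 1*36 = 4 - 36 = -32)
V(I) = -3*I
V(Z)**2 = (-3*(-32))**2 = 96**2 = 9216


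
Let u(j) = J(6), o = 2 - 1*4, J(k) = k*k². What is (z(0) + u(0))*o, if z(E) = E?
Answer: -432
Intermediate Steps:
J(k) = k³
o = -2 (o = 2 - 4 = -2)
u(j) = 216 (u(j) = 6³ = 216)
(z(0) + u(0))*o = (0 + 216)*(-2) = 216*(-2) = -432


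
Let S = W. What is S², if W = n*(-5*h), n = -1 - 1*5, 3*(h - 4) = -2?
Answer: 10000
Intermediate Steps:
h = 10/3 (h = 4 + (⅓)*(-2) = 4 - ⅔ = 10/3 ≈ 3.3333)
n = -6 (n = -1 - 5 = -6)
W = 100 (W = -(-30)*10/3 = -6*(-50/3) = 100)
S = 100
S² = 100² = 10000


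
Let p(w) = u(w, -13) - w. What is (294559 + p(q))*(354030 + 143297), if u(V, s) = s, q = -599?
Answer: 146783577415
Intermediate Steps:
p(w) = -13 - w
(294559 + p(q))*(354030 + 143297) = (294559 + (-13 - 1*(-599)))*(354030 + 143297) = (294559 + (-13 + 599))*497327 = (294559 + 586)*497327 = 295145*497327 = 146783577415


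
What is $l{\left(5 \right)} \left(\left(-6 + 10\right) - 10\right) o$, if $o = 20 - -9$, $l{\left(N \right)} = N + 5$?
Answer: $-1740$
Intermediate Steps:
$l{\left(N \right)} = 5 + N$
$o = 29$ ($o = 20 + 9 = 29$)
$l{\left(5 \right)} \left(\left(-6 + 10\right) - 10\right) o = \left(5 + 5\right) \left(\left(-6 + 10\right) - 10\right) 29 = 10 \left(4 - 10\right) 29 = 10 \left(-6\right) 29 = \left(-60\right) 29 = -1740$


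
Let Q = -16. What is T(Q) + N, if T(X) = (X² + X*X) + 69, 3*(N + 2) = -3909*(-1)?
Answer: 1882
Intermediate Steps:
N = 1301 (N = -2 + (-3909*(-1))/3 = -2 + (⅓)*3909 = -2 + 1303 = 1301)
T(X) = 69 + 2*X² (T(X) = (X² + X²) + 69 = 2*X² + 69 = 69 + 2*X²)
T(Q) + N = (69 + 2*(-16)²) + 1301 = (69 + 2*256) + 1301 = (69 + 512) + 1301 = 581 + 1301 = 1882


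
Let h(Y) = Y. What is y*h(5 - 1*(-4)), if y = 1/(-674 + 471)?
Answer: -9/203 ≈ -0.044335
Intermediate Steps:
y = -1/203 (y = 1/(-203) = -1/203 ≈ -0.0049261)
y*h(5 - 1*(-4)) = -(5 - 1*(-4))/203 = -(5 + 4)/203 = -1/203*9 = -9/203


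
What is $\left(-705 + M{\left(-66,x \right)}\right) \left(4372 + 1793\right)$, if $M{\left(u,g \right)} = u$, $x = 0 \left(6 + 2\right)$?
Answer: $-4753215$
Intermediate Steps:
$x = 0$ ($x = 0 \cdot 8 = 0$)
$\left(-705 + M{\left(-66,x \right)}\right) \left(4372 + 1793\right) = \left(-705 - 66\right) \left(4372 + 1793\right) = \left(-771\right) 6165 = -4753215$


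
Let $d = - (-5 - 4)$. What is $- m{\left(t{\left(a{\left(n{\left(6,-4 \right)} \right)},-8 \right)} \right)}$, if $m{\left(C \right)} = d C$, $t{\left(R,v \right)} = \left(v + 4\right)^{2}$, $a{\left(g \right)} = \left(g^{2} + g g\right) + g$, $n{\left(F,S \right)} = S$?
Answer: $-144$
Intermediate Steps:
$d = 9$ ($d = \left(-1\right) \left(-9\right) = 9$)
$a{\left(g \right)} = g + 2 g^{2}$ ($a{\left(g \right)} = \left(g^{2} + g^{2}\right) + g = 2 g^{2} + g = g + 2 g^{2}$)
$t{\left(R,v \right)} = \left(4 + v\right)^{2}$
$m{\left(C \right)} = 9 C$
$- m{\left(t{\left(a{\left(n{\left(6,-4 \right)} \right)},-8 \right)} \right)} = - 9 \left(4 - 8\right)^{2} = - 9 \left(-4\right)^{2} = - 9 \cdot 16 = \left(-1\right) 144 = -144$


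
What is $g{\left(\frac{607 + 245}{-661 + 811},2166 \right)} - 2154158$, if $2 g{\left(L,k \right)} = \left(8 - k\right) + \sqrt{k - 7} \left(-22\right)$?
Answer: $-2155237 - 11 \sqrt{2159} \approx -2.1557 \cdot 10^{6}$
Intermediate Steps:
$g{\left(L,k \right)} = 4 - 11 \sqrt{-7 + k} - \frac{k}{2}$ ($g{\left(L,k \right)} = \frac{\left(8 - k\right) + \sqrt{k - 7} \left(-22\right)}{2} = \frac{\left(8 - k\right) + \sqrt{-7 + k} \left(-22\right)}{2} = \frac{\left(8 - k\right) - 22 \sqrt{-7 + k}}{2} = \frac{8 - k - 22 \sqrt{-7 + k}}{2} = 4 - 11 \sqrt{-7 + k} - \frac{k}{2}$)
$g{\left(\frac{607 + 245}{-661 + 811},2166 \right)} - 2154158 = \left(4 - 11 \sqrt{-7 + 2166} - 1083\right) - 2154158 = \left(4 - 11 \sqrt{2159} - 1083\right) - 2154158 = \left(-1079 - 11 \sqrt{2159}\right) - 2154158 = -2155237 - 11 \sqrt{2159}$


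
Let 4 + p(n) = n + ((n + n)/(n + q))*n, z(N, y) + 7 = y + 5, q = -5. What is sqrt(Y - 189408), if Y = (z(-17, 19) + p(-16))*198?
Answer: 3*I*sqrt(1060738)/7 ≈ 441.4*I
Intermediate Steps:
z(N, y) = -2 + y (z(N, y) = -7 + (y + 5) = -7 + (5 + y) = -2 + y)
p(n) = -4 + n + 2*n**2/(-5 + n) (p(n) = -4 + (n + ((n + n)/(n - 5))*n) = -4 + (n + ((2*n)/(-5 + n))*n) = -4 + (n + (2*n/(-5 + n))*n) = -4 + (n + 2*n**2/(-5 + n)) = -4 + n + 2*n**2/(-5 + n))
Y = -37950/7 (Y = ((-2 + 19) + (20 - 9*(-16) + 3*(-16)**2)/(-5 - 16))*198 = (17 + (20 + 144 + 3*256)/(-21))*198 = (17 - (20 + 144 + 768)/21)*198 = (17 - 1/21*932)*198 = (17 - 932/21)*198 = -575/21*198 = -37950/7 ≈ -5421.4)
sqrt(Y - 189408) = sqrt(-37950/7 - 189408) = sqrt(-1363806/7) = 3*I*sqrt(1060738)/7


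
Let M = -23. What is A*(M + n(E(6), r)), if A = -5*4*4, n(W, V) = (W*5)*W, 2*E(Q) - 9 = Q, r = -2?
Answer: -20660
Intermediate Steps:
E(Q) = 9/2 + Q/2
n(W, V) = 5*W**2 (n(W, V) = (5*W)*W = 5*W**2)
A = -80 (A = -20*4 = -80)
A*(M + n(E(6), r)) = -80*(-23 + 5*(9/2 + (1/2)*6)**2) = -80*(-23 + 5*(9/2 + 3)**2) = -80*(-23 + 5*(15/2)**2) = -80*(-23 + 5*(225/4)) = -80*(-23 + 1125/4) = -80*1033/4 = -20660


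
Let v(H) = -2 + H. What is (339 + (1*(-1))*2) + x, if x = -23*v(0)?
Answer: 383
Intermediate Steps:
x = 46 (x = -23*(-2 + 0) = -23*(-2) = 46)
(339 + (1*(-1))*2) + x = (339 + (1*(-1))*2) + 46 = (339 - 1*2) + 46 = (339 - 2) + 46 = 337 + 46 = 383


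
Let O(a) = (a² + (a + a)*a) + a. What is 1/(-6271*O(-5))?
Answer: -1/438970 ≈ -2.2781e-6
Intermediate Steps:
O(a) = a + 3*a² (O(a) = (a² + (2*a)*a) + a = (a² + 2*a²) + a = 3*a² + a = a + 3*a²)
1/(-6271*O(-5)) = 1/(-(-31355)*(1 + 3*(-5))) = 1/(-(-31355)*(1 - 15)) = 1/(-(-31355)*(-14)) = 1/(-6271*70) = 1/(-438970) = -1/438970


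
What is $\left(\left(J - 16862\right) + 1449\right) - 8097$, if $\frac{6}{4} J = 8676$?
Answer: $-17726$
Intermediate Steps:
$J = 5784$ ($J = \frac{2}{3} \cdot 8676 = 5784$)
$\left(\left(J - 16862\right) + 1449\right) - 8097 = \left(\left(5784 - 16862\right) + 1449\right) - 8097 = \left(-11078 + 1449\right) - 8097 = -9629 - 8097 = -17726$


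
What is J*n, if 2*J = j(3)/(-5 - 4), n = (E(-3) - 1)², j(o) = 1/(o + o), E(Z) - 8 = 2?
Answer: -¾ ≈ -0.75000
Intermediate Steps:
E(Z) = 10 (E(Z) = 8 + 2 = 10)
j(o) = 1/(2*o)
n = 81 (n = (10 - 1)² = 9² = 81)
J = -1/108 (J = (((½)/3)/(-5 - 4))/2 = (((½)*(⅓))/(-9))/2 = (-⅑*⅙)/2 = (½)*(-1/54) = -1/108 ≈ -0.0092593)
J*n = -1/108*81 = -¾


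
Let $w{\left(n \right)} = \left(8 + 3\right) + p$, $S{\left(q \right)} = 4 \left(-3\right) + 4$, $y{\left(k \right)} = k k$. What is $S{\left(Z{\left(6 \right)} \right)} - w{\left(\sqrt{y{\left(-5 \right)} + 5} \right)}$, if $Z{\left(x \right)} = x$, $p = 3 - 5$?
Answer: $-17$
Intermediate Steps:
$y{\left(k \right)} = k^{2}$
$p = -2$
$S{\left(q \right)} = -8$ ($S{\left(q \right)} = -12 + 4 = -8$)
$w{\left(n \right)} = 9$ ($w{\left(n \right)} = \left(8 + 3\right) - 2 = 11 - 2 = 9$)
$S{\left(Z{\left(6 \right)} \right)} - w{\left(\sqrt{y{\left(-5 \right)} + 5} \right)} = -8 - 9 = -17$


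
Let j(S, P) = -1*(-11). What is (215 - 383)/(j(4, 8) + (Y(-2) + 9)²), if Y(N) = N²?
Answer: -14/15 ≈ -0.93333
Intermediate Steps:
j(S, P) = 11
(215 - 383)/(j(4, 8) + (Y(-2) + 9)²) = (215 - 383)/(11 + ((-2)² + 9)²) = -168/(11 + (4 + 9)²) = -168/(11 + 13²) = -168/(11 + 169) = -168/180 = -168*1/180 = -14/15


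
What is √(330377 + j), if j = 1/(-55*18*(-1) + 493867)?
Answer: √80903859709484130/494857 ≈ 574.78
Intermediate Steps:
j = 1/494857 (j = 1/(-990*(-1) + 493867) = 1/(990 + 493867) = 1/494857 ≈ 2.0208e-6)
√(330377 + j) = √(330377 + 1/494857) = √(163489371090/494857) = √80903859709484130/494857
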